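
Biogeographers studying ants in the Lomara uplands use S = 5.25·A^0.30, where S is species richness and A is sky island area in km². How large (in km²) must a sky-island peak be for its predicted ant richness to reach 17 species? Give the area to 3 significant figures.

50.2 km²

17 = 5.25 × A^0.3  ⇒  A^0.3 = 17/5.25 = 3.238
ln A = ln(3.238) / 0.3 = 1.1750 / 0.3 = 3.9166
A = e^3.9166 ≈ 50.23 km²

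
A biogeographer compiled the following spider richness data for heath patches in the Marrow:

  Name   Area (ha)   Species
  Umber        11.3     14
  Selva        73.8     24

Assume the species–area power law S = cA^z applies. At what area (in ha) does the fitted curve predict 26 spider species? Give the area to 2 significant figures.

98 ha

z = ln(24/14) / ln(73.8/11.3) = 0.5390 / 1.8766 = 0.2872
c = 14 / 11.3^0.2872 = 14 / 2.007 = 6.977
A = (26/6.977)^(1/0.2872) ⇒ ln A = ln(3.727)/0.2872 = 4.5800
A = e^4.5800 ≈ 97.52 ha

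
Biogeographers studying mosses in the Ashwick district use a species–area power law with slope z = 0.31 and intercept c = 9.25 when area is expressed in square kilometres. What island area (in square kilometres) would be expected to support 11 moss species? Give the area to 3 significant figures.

11 = 9.25 × A^0.31  ⇒  A^0.31 = 11/9.25 = 1.189
ln A = ln(1.189) / 0.31 = 0.1733 / 0.31 = 0.5589
A = e^0.5589 ≈ 1.749 square kilometres

1.75 square kilometres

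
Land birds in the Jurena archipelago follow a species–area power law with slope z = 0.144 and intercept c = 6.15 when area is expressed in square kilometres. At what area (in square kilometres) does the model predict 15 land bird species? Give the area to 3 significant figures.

15 = 6.15 × A^0.144  ⇒  A^0.144 = 15/6.15 = 2.439
ln A = ln(2.439) / 0.144 = 0.8916 / 0.144 = 6.1917
A = e^6.1917 ≈ 488.7 square kilometres

489 square kilometres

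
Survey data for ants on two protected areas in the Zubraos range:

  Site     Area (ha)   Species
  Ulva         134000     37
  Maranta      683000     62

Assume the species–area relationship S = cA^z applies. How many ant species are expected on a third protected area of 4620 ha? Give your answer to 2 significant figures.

z = ln(62/37) / ln(683000/134000) = 0.5162 / 1.6287 = 0.3170
c = 37 / 134000^0.3170 = 37 / 42.18 = 0.8772
S₃ = 0.8772 × 4620^0.3170 = 0.8772 × 14.51 ≈ 12.73

13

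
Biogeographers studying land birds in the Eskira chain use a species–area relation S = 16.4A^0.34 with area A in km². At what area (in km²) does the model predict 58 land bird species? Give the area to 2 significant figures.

41 km²

58 = 16.4 × A^0.34  ⇒  A^0.34 = 58/16.4 = 3.537
ln A = ln(3.537) / 0.34 = 1.2632 / 0.34 = 3.7152
A = e^3.7152 ≈ 41.07 km²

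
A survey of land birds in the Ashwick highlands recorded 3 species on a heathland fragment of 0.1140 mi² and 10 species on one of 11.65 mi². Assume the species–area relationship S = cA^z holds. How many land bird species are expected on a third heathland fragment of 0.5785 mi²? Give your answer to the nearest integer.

5

z = ln(10/3) / ln(11.65/0.114) = 1.2040 / 4.6269 = 0.2602
c = 3 / 0.114^0.2602 = 3 / 0.5683 = 5.279
S₃ = 5.279 × 0.5785^0.2602 = 5.279 × 0.8673 ≈ 4.578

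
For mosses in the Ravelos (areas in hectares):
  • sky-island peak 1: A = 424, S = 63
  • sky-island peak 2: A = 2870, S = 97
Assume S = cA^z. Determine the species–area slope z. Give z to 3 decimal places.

Taking logs: ln S = ln c + z ln A, so z = (ln S₂ − ln S₁)/(ln A₂ − ln A₁).
z = ln(97/63) / ln(2870/424) = ln(1.54) / ln(6.769) = 0.4316 / 1.9123 = 0.2257

0.226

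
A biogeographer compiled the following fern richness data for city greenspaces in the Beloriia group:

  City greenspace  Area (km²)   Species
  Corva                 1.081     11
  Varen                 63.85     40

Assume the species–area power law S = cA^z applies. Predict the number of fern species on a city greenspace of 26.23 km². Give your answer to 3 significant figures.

z = ln(40/11) / ln(63.85/1.081) = 1.2910 / 4.0787 = 0.3165
c = 11 / 1.081^0.3165 = 11 / 1.025 = 10.73
S₃ = 10.73 × 26.23^0.3165 = 10.73 × 2.812 ≈ 30.18

30.2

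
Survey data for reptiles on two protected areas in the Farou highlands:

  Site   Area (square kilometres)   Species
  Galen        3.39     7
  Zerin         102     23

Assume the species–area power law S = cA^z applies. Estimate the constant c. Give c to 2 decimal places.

4.57

z = ln(S₂/S₁) / ln(A₂/A₁) = ln(23/7) / ln(102/3.39) = 1.1896 / 3.4041 = 0.3495
c = S₁ / A₁^z = 7 / 3.39^0.3495 = 7 / 1.532 = 4.569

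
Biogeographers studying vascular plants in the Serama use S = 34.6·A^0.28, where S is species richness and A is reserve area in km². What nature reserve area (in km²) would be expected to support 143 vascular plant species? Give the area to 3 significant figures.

143 = 34.6 × A^0.28  ⇒  A^0.28 = 143/34.6 = 4.133
ln A = ln(4.133) / 0.28 = 1.4190 / 0.28 = 5.0678
A = e^5.0678 ≈ 158.8 km²

159 km²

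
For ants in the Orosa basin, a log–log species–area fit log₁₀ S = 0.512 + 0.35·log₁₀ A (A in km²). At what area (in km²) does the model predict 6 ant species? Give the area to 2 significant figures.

6 = 3.251 × A^0.35  ⇒  A^0.35 = 6/3.251 = 1.846
ln A = ln(1.846) / 0.35 = 0.6128 / 0.35 = 1.7510
A = e^1.7510 ≈ 5.76 km²

5.8 km²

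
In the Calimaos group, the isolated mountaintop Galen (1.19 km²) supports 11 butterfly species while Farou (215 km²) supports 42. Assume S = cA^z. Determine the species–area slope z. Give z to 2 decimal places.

Taking logs: ln S = ln c + z ln A, so z = (ln S₂ − ln S₁)/(ln A₂ − ln A₁).
z = ln(42/11) / ln(215/1.19) = ln(3.818) / ln(180.7) = 1.3398 / 5.1967 = 0.2578

0.26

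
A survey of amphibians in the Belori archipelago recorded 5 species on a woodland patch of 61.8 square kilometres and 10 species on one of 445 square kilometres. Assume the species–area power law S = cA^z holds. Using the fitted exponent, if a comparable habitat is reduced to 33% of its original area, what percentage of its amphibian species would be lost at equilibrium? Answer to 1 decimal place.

z = ln(10/5) / ln(445/61.8) = 0.6931 / 1.9742 = 0.3511
S_new/S_old = (A_new/A_old)^z = 0.33^0.3511 = exp(0.3511 × -1.1087) = 0.6776
Fraction lost = 1 − 0.6776 = 0.3224

32.2%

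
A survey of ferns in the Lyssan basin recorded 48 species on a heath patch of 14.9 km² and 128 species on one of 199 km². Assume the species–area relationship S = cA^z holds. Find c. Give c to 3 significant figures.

17.3

z = ln(S₂/S₁) / ln(A₂/A₁) = ln(128/48) / ln(199/14.9) = 0.9808 / 2.5919 = 0.3784
c = S₁ / A₁^z = 48 / 14.9^0.3784 = 48 / 2.779 = 17.27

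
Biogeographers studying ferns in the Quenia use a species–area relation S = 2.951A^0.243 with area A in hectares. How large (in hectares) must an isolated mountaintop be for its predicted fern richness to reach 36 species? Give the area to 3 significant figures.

29500 hectares

36 = 2.951 × A^0.243  ⇒  A^0.243 = 36/2.951 = 12.2
ln A = ln(12.2) / 0.243 = 2.5014 / 0.243 = 10.2937
A = e^10.2937 ≈ 29547 hectares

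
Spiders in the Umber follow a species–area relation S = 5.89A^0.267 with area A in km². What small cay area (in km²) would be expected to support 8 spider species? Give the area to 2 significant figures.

3.1 km²

8 = 5.89 × A^0.267  ⇒  A^0.267 = 8/5.89 = 1.358
ln A = ln(1.358) / 0.267 = 0.3062 / 0.267 = 1.1468
A = e^1.1468 ≈ 3.148 km²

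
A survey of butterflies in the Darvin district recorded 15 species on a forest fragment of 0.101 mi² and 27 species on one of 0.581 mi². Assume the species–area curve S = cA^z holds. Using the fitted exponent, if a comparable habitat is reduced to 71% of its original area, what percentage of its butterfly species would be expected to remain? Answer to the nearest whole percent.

89%

z = ln(27/15) / ln(0.581/0.101) = 0.5878 / 1.7496 = 0.3359
S_new/S_old = (A_new/A_old)^z = 0.71^0.3359 = exp(0.3359 × -0.3425) = 0.8913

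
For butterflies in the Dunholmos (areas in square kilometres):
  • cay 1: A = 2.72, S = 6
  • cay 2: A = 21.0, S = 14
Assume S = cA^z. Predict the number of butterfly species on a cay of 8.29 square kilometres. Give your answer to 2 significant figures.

9.5

z = ln(14/6) / ln(21/2.72) = 0.8473 / 2.0439 = 0.4146
c = 6 / 2.72^0.4146 = 6 / 1.514 = 3.963
S₃ = 3.963 × 8.29^0.4146 = 3.963 × 2.403 ≈ 9.523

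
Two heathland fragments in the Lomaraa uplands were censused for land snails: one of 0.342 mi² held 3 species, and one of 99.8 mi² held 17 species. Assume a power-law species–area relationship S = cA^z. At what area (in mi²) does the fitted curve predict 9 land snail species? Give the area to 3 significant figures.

z = ln(17/3) / ln(99.8/0.342) = 1.7346 / 5.6761 = 0.3056
c = 3 / 0.342^0.3056 = 3 / 0.7204 = 4.164
A = (9/4.164)^(1/0.3056) ⇒ ln A = ln(2.161)/0.3056 = 2.5220
A = e^2.5220 ≈ 12.45 mi²

12.5 mi²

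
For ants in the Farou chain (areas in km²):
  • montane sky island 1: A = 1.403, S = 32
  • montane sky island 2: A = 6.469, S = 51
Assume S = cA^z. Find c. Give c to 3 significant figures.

28.9

z = ln(S₂/S₁) / ln(A₂/A₁) = ln(51/32) / ln(6.469/1.403) = 0.4661 / 1.5284 = 0.3050
c = S₁ / A₁^z = 32 / 1.403^0.3050 = 32 / 1.109 = 28.86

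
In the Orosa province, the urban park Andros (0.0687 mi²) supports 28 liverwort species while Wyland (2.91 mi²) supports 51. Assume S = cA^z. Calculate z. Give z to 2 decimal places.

Taking logs: ln S = ln c + z ln A, so z = (ln S₂ − ln S₁)/(ln A₂ − ln A₁).
z = ln(51/28) / ln(2.91/0.0687) = ln(1.821) / ln(42.36) = 0.5996 / 3.7462 = 0.1601

0.16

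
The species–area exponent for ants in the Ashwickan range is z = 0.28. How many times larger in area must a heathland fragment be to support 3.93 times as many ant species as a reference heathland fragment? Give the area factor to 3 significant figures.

(A₂/A₁)^0.28 = 3.93, so A₂/A₁ = 3.93^(1/0.28) = 3.93^3.571
ln(A₂/A₁) = ln 3.93 / 0.28 = 1.3686 / 0.28 = 4.8880
A₂/A₁ = e^4.8880 ≈ 132.7

133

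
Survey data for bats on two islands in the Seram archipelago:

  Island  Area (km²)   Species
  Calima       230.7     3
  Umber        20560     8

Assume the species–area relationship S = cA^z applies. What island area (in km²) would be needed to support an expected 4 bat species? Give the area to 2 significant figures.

860 km²

z = ln(8/3) / ln(20560/230.7) = 0.9808 / 4.4900 = 0.2184
c = 3 / 230.7^0.2184 = 3 / 3.282 = 0.9139
A = (4/0.9139)^(1/0.2184) ⇒ ln A = ln(4.377)/0.2184 = 6.7581
A = e^6.7581 ≈ 861 km²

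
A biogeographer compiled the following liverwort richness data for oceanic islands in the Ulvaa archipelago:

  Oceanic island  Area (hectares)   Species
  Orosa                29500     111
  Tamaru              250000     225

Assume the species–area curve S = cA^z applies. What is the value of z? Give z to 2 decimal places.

Taking logs: ln S = ln c + z ln A, so z = (ln S₂ − ln S₁)/(ln A₂ − ln A₁).
z = ln(225/111) / ln(250000/29500) = ln(2.027) / ln(8.475) = 0.7066 / 2.1371 = 0.3306

0.33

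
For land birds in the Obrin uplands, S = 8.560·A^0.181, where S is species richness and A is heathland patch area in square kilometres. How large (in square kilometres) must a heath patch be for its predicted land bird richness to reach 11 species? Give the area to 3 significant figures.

11 = 8.56 × A^0.181  ⇒  A^0.181 = 11/8.56 = 1.285
ln A = ln(1.285) / 0.181 = 0.2508 / 0.181 = 1.3856
A = e^1.3856 ≈ 3.997 square kilometres

4.00 square kilometres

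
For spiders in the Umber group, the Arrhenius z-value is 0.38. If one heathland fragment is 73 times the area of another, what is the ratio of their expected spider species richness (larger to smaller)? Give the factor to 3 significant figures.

S₂/S₁ = (A₂/A₁)^z = 73^0.38
ln(S₂/S₁) = 0.38 × ln 73 = 0.38 × 4.2905 = 1.6304
S₂/S₁ = e^1.6304 ≈ 5.106

5.11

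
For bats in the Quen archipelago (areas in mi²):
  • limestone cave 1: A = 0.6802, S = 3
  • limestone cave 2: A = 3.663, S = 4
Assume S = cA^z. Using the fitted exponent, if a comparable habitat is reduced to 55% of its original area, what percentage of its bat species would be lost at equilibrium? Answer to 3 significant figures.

z = ln(4/3) / ln(3.663/0.6802) = 0.2877 / 1.6837 = 0.1709
S_new/S_old = (A_new/A_old)^z = 0.55^0.1709 = exp(0.1709 × -0.5978) = 0.9029
Fraction lost = 1 − 0.9029 = 0.09711

9.71%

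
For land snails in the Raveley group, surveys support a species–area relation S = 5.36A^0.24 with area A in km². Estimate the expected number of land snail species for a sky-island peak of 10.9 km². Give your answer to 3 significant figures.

S = 5.36 × 10.9^0.24
ln S = ln 5.36 + 0.24 × ln 10.9 = 1.6790 + 0.24 × 2.3888 = 2.2523
S = e^2.2523 ≈ 9.509

9.51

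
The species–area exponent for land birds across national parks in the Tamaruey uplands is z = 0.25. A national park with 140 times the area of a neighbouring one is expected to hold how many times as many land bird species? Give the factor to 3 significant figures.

3.44

S₂/S₁ = (A₂/A₁)^z = 140^0.25
ln(S₂/S₁) = 0.25 × ln 140 = 0.25 × 4.9416 = 1.2354
S₂/S₁ = e^1.2354 ≈ 3.44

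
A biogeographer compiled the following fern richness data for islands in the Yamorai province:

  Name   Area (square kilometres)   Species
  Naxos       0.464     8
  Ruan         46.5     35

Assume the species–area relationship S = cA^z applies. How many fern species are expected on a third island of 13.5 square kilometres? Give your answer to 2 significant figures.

24

z = ln(35/8) / ln(46.5/0.464) = 1.4759 / 4.6073 = 0.3203
c = 8 / 0.464^0.3203 = 8 / 0.7819 = 10.23
S₃ = 10.23 × 13.5^0.3203 = 10.23 × 2.302 ≈ 23.55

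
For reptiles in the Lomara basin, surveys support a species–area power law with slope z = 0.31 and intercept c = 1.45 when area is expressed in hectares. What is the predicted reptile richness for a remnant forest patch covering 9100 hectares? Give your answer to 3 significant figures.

24.5

S = 1.45 × 9100^0.31 = 1.45 × 16.88 ≈ 24.47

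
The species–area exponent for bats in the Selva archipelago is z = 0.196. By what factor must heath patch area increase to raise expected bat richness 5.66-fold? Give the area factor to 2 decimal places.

(A₂/A₁)^0.196 = 5.66, so A₂/A₁ = 5.66^(1/0.196) = 5.66^5.102
ln(A₂/A₁) = ln 5.66 / 0.196 = 1.7334 / 0.196 = 8.8440
A₂/A₁ = e^8.8440 ≈ 6933

6932.66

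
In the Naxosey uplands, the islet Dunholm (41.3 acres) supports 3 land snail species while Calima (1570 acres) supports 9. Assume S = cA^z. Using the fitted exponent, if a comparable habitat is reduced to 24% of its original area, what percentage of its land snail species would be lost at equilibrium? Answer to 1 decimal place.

35.0%

z = ln(9/3) / ln(1570/41.3) = 1.0986 / 3.6380 = 0.3020
S_new/S_old = (A_new/A_old)^z = 0.24^0.3020 = exp(0.3020 × -1.4271) = 0.6499
Fraction lost = 1 − 0.6499 = 0.3501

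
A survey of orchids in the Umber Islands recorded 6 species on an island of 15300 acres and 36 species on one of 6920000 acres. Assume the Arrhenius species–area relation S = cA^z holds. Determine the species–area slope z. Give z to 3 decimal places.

Taking logs: ln S = ln c + z ln A, so z = (ln S₂ − ln S₁)/(ln A₂ − ln A₁).
z = ln(36/6) / ln(6920000/15300) = ln(6) / ln(452.3) = 1.7918 / 6.1143 = 0.2930

0.293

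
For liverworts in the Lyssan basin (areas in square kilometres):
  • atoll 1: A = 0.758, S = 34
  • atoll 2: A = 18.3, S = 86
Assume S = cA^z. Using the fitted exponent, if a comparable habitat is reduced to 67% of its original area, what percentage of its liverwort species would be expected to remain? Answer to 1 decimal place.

89.0%

z = ln(86/34) / ln(18.3/0.758) = 0.9280 / 3.1840 = 0.2915
S_new/S_old = (A_new/A_old)^z = 0.67^0.2915 = exp(0.2915 × -0.4005) = 0.8898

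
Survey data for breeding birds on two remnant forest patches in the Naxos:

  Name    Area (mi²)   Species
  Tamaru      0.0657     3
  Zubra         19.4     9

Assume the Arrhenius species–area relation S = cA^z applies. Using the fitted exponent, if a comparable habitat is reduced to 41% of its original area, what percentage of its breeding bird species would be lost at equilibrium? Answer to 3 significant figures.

15.8%

z = ln(9/3) / ln(19.4/0.0657) = 1.0986 / 5.6879 = 0.1931
S_new/S_old = (A_new/A_old)^z = 0.41^0.1931 = exp(0.1931 × -0.8916) = 0.8418
Fraction lost = 1 − 0.8418 = 0.1582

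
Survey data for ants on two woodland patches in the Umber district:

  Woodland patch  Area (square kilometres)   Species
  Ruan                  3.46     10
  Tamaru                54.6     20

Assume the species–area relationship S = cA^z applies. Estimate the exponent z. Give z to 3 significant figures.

Taking logs: ln S = ln c + z ln A, so z = (ln S₂ − ln S₁)/(ln A₂ − ln A₁).
z = ln(20/10) / ln(54.6/3.46) = ln(2) / ln(15.78) = 0.6931 / 2.7588 = 0.2513

0.251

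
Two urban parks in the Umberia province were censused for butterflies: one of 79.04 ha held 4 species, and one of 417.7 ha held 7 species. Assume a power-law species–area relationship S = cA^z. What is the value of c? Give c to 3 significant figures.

z = ln(S₂/S₁) / ln(A₂/A₁) = ln(7/4) / ln(417.7/79.04) = 0.5596 / 1.6648 = 0.3361
c = S₁ / A₁^z = 4 / 79.04^0.3361 = 4 / 4.345 = 0.9207

0.921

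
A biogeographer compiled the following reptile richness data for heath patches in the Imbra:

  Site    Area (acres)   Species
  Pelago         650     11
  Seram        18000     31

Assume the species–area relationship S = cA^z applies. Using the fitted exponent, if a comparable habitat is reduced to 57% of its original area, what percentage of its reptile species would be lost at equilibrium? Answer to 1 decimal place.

16.1%

z = ln(31/11) / ln(18000/650) = 1.0361 / 3.3212 = 0.3120
S_new/S_old = (A_new/A_old)^z = 0.57^0.3120 = exp(0.3120 × -0.5621) = 0.8392
Fraction lost = 1 − 0.8392 = 0.1608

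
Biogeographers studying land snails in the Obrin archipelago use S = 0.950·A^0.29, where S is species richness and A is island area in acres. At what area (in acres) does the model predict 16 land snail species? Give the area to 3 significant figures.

16 = 0.95 × A^0.29  ⇒  A^0.29 = 16/0.95 = 16.84
ln A = ln(16.84) / 0.29 = 2.8239 / 0.29 = 9.7375
A = e^9.7375 ≈ 16942 acres

16900 acres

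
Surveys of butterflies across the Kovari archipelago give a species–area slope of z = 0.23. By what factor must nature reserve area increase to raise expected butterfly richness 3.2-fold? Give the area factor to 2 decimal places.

(A₂/A₁)^0.23 = 3.2, so A₂/A₁ = 3.2^(1/0.23) = 3.2^4.348
ln(A₂/A₁) = ln 3.2 / 0.23 = 1.1632 / 0.23 = 5.0572
A₂/A₁ = e^5.0572 ≈ 157.1

157.15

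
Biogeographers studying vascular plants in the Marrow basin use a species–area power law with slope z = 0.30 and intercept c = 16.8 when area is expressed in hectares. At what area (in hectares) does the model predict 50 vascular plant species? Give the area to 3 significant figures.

37.9 hectares

50 = 16.8 × A^0.3  ⇒  A^0.3 = 50/16.8 = 2.976
ln A = ln(2.976) / 0.3 = 1.0906 / 0.3 = 3.6355
A = e^3.6355 ≈ 37.92 hectares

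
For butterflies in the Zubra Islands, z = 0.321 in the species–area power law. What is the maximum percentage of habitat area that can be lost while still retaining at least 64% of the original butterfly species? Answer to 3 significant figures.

75.1%

Need (A_new/A_old)^0.321 = 0.64, so A_new/A_old = 0.64^(1/0.321) = 0.64^3.115
ln(A_new/A_old) = ln 0.64 / 0.321 = -0.4463 / 0.321 = -1.3903
A_new/A_old = e^-1.3903 ≈ 0.249
Fraction that can be lost = 1 − 0.249 = 0.751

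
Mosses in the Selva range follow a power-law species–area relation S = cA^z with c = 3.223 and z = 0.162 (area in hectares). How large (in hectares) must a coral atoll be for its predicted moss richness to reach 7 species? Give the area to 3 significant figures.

7 = 3.223 × A^0.162  ⇒  A^0.162 = 7/3.223 = 2.172
ln A = ln(2.172) / 0.162 = 0.7756 / 0.162 = 4.7876
A = e^4.7876 ≈ 120 hectares

120 hectares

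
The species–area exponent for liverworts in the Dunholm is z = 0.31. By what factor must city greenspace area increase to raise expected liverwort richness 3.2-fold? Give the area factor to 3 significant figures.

42.6

(A₂/A₁)^0.31 = 3.2, so A₂/A₁ = 3.2^(1/0.31) = 3.2^3.226
ln(A₂/A₁) = ln 3.2 / 0.31 = 1.1632 / 0.31 = 3.7521
A₂/A₁ = e^3.7521 ≈ 42.61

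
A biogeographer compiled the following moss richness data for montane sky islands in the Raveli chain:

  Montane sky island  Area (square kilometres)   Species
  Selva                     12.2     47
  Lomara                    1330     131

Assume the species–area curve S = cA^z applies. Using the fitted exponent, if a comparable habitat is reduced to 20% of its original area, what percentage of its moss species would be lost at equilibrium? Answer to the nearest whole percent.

z = ln(131/47) / ln(1330/12.2) = 1.0250 / 4.6915 = 0.2185
S_new/S_old = (A_new/A_old)^z = 0.2^0.2185 = exp(0.2185 × -1.6094) = 0.7035
Fraction lost = 1 − 0.7035 = 0.2965

30%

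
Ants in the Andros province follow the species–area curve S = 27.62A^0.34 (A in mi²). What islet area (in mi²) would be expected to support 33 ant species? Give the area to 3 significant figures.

33 = 27.62 × A^0.34  ⇒  A^0.34 = 33/27.62 = 1.195
ln A = ln(1.195) / 0.34 = 0.1780 / 0.34 = 0.5234
A = e^0.5234 ≈ 1.688 mi²

1.69 mi²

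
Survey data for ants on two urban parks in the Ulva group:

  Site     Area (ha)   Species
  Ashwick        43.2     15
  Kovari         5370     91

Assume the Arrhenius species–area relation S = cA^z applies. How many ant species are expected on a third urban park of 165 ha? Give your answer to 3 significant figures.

24.8

z = ln(91/15) / ln(5370/43.2) = 1.8028 / 4.8227 = 0.3738
c = 15 / 43.2^0.3738 = 15 / 4.087 = 3.67
S₃ = 3.67 × 165^0.3738 = 3.67 × 6.744 ≈ 24.75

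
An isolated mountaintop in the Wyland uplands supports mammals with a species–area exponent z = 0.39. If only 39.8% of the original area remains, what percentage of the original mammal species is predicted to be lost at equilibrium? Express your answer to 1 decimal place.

S_new/S_old = (A_new/A_old)^z = 0.398^0.39
= exp(0.39 × ln 0.398) = exp(0.39 × -0.9213) = exp(-0.3593) ≈ 0.6982
Fraction lost = 1 − 0.6982 = 0.3018

30.2%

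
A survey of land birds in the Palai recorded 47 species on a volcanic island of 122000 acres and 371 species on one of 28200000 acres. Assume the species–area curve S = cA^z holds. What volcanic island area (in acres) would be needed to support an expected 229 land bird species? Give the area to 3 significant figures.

7910000 acres

z = ln(371/47) / ln(28200000/122000) = 2.0661 / 5.4431 = 0.3796
c = 47 / 122000^0.3796 = 47 / 85.24 = 0.5514
A = (229/0.5514)^(1/0.3796) ⇒ ln A = ln(415.3)/0.3796 = 15.8837
A = e^15.8837 ≈ 7910729 acres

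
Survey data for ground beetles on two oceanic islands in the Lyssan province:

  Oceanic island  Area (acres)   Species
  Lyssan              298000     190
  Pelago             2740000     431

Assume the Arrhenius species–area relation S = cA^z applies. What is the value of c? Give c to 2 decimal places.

1.81

z = ln(S₂/S₁) / ln(A₂/A₁) = ln(431/190) / ln(2740000/298000) = 0.8191 / 2.2186 = 0.3692
c = S₁ / A₁^z = 190 / 298000^0.3692 = 190 / 105 = 1.81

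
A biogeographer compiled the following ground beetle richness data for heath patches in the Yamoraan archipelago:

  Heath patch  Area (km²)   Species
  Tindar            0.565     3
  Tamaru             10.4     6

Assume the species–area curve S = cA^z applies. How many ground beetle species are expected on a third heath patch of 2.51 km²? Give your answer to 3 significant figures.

4.28

z = ln(6/3) / ln(10.4/0.565) = 0.6931 / 2.9127 = 0.2380
c = 3 / 0.565^0.2380 = 3 / 0.873 = 3.437
S₃ = 3.437 × 2.51^0.2380 = 3.437 × 1.245 ≈ 4.278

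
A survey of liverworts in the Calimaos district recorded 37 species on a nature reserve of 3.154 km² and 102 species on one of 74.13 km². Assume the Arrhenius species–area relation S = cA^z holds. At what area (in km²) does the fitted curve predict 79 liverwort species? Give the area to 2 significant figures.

33 km²

z = ln(102/37) / ln(74.13/3.154) = 1.0141 / 3.1571 = 0.3212
c = 37 / 3.154^0.3212 = 37 / 1.446 = 25.58
A = (79/25.58)^(1/0.3212) ⇒ ln A = ln(3.088)/0.3212 = 3.5103
A = e^3.5103 ≈ 33.46 km²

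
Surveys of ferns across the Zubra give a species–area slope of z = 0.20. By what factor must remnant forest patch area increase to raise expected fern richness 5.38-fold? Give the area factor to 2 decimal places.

4507.25

(A₂/A₁)^0.2 = 5.38, so A₂/A₁ = 5.38^(1/0.2) = 5.38^5
ln(A₂/A₁) = ln 5.38 / 0.2 = 1.6827 / 0.2 = 8.4134
A₂/A₁ = e^8.4134 ≈ 4507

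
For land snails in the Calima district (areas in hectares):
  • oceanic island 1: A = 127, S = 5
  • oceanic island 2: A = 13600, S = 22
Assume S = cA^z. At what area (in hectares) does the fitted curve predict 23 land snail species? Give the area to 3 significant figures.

15600 hectares

z = ln(22/5) / ln(13600/127) = 1.4816 / 4.6736 = 0.3170
c = 5 / 127^0.3170 = 5 / 4.644 = 1.077
A = (23/1.077)^(1/0.3170) ⇒ ln A = ln(21.36)/0.3170 = 9.6580
A = e^9.6580 ≈ 15647 hectares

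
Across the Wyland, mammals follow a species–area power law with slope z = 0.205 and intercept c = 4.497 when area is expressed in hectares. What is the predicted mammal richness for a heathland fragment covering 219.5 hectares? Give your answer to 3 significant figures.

S = 4.497 × 219.5^0.205
ln S = ln 4.497 + 0.205 × ln 219.5 = 1.5034 + 0.205 × 5.3914 = 2.6086
S = e^2.6086 ≈ 13.58

13.6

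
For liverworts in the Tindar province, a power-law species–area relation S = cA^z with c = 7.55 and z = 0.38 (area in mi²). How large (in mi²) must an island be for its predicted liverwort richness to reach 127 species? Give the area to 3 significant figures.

127 = 7.55 × A^0.38  ⇒  A^0.38 = 127/7.55 = 16.82
ln A = ln(16.82) / 0.38 = 2.8226 / 0.38 = 7.4280
A = e^7.4280 ≈ 1682 mi²

1680 mi²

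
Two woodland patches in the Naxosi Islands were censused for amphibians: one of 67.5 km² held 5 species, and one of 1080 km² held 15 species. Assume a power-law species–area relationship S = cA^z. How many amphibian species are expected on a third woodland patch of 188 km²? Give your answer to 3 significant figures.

7.50

z = ln(15/5) / ln(1080/67.5) = 1.0986 / 2.7726 = 0.3962
c = 5 / 67.5^0.3962 = 5 / 5.307 = 0.9422
S₃ = 0.9422 × 188^0.3962 = 0.9422 × 7.964 ≈ 7.503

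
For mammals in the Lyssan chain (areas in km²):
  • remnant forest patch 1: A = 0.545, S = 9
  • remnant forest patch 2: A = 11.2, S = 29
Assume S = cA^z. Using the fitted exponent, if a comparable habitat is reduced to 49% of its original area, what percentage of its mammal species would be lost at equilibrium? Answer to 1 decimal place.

24.1%

z = ln(29/9) / ln(11.2/0.545) = 1.1701 / 3.0229 = 0.3871
S_new/S_old = (A_new/A_old)^z = 0.49^0.3871 = exp(0.3871 × -0.7133) = 0.7587
Fraction lost = 1 − 0.7587 = 0.2413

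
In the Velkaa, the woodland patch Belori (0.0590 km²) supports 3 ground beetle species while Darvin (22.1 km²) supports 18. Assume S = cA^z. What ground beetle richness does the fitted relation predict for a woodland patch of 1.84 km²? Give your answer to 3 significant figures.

8.49

z = ln(18/3) / ln(22.1/0.059) = 1.7918 / 5.9258 = 0.3024
c = 3 / 0.059^0.3024 = 3 / 0.425 = 7.059
S₃ = 7.059 × 1.84^0.3024 = 7.059 × 1.202 ≈ 8.489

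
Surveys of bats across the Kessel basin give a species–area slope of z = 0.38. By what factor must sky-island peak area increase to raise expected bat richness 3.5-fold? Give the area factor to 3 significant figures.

(A₂/A₁)^0.38 = 3.5, so A₂/A₁ = 3.5^(1/0.38) = 3.5^2.632
ln(A₂/A₁) = ln 3.5 / 0.38 = 1.2528 / 0.38 = 3.2967
A₂/A₁ = e^3.2967 ≈ 27.02

27.0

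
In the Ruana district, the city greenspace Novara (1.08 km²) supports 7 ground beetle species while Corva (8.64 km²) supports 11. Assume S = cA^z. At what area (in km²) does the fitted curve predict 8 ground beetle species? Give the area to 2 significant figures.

2.0 km²

z = ln(11/7) / ln(8.64/1.08) = 0.4520 / 2.0794 = 0.2174
c = 7 / 1.08^0.2174 = 7 / 1.017 = 6.884
A = (8/6.884)^(1/0.2174) ⇒ ln A = ln(1.162)/0.2174 = 0.6913
A = e^0.6913 ≈ 1.996 km²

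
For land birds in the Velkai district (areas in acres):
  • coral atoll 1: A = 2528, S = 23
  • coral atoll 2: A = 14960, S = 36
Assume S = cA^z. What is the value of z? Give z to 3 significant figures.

0.252

Taking logs: ln S = ln c + z ln A, so z = (ln S₂ − ln S₁)/(ln A₂ − ln A₁).
z = ln(36/23) / ln(14960/2528) = ln(1.565) / ln(5.918) = 0.4480 / 1.7780 = 0.2520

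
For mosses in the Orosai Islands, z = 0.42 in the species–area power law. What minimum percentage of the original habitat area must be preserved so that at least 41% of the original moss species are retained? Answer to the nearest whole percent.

Need (A_new/A_old)^0.42 = 0.41, so A_new/A_old = 0.41^(1/0.42) = 0.41^2.381
ln(A_new/A_old) = ln 0.41 / 0.42 = -0.8916 / 0.42 = -2.1229
A_new/A_old = e^-2.1229 ≈ 0.1197

12%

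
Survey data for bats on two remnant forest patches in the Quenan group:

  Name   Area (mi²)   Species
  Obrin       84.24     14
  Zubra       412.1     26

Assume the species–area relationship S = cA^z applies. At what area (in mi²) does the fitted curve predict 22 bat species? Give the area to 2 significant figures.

270 mi²

z = ln(26/14) / ln(412.1/84.24) = 0.6190 / 1.5876 = 0.3899
c = 14 / 84.24^0.3899 = 14 / 5.634 = 2.485
A = (22/2.485)^(1/0.3899) ⇒ ln A = ln(8.853)/0.3899 = 5.5928
A = e^5.5928 ≈ 268.5 mi²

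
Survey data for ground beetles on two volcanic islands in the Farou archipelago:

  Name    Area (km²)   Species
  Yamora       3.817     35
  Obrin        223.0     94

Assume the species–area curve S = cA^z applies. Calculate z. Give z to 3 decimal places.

0.243

Taking logs: ln S = ln c + z ln A, so z = (ln S₂ − ln S₁)/(ln A₂ − ln A₁).
z = ln(94/35) / ln(223/3.817) = ln(2.686) / ln(58.42) = 0.9879 / 4.0677 = 0.2429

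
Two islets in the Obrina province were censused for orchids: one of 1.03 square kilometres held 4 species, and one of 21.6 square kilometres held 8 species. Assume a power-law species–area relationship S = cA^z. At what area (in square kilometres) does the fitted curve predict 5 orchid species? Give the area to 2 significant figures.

2.7 square kilometres

z = ln(8/4) / ln(21.6/1.03) = 0.6931 / 3.0431 = 0.2278
c = 4 / 1.03^0.2278 = 4 / 1.007 = 3.973
A = (5/3.973)^(1/0.2278) ⇒ ln A = ln(1.258)/0.2278 = 1.0092
A = e^1.0092 ≈ 2.743 square kilometres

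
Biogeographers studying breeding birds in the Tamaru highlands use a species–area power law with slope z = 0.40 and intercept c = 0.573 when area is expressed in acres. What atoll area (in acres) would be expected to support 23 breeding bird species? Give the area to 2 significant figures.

23 = 0.573 × A^0.4  ⇒  A^0.4 = 23/0.573 = 40.14
ln A = ln(40.14) / 0.4 = 3.6924 / 0.4 = 9.2309
A = e^9.2309 ≈ 10208 acres

10000 acres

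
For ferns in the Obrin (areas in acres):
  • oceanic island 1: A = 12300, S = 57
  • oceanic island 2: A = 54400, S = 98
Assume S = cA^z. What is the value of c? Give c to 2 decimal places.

z = ln(S₂/S₁) / ln(A₂/A₁) = ln(98/57) / ln(54400/12300) = 0.5419 / 1.4868 = 0.3645
c = S₁ / A₁^z = 57 / 12300^0.3645 = 57 / 30.96 = 1.841

1.84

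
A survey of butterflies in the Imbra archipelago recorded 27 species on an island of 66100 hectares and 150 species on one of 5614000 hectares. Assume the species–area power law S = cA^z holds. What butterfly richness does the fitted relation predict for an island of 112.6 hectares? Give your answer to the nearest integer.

z = ln(150/27) / ln(5614000/66100) = 1.7148 / 4.4419 = 0.3861
c = 27 / 66100^0.3861 = 27 / 72.59 = 0.372
S₃ = 0.372 × 112.6^0.3861 = 0.372 × 6.195 ≈ 2.304

2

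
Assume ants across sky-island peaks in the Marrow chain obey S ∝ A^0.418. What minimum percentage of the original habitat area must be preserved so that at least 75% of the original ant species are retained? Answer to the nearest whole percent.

50%

Need (A_new/A_old)^0.418 = 0.75, so A_new/A_old = 0.75^(1/0.418) = 0.75^2.392
ln(A_new/A_old) = ln 0.75 / 0.418 = -0.2877 / 0.418 = -0.6882
A_new/A_old = e^-0.6882 ≈ 0.5025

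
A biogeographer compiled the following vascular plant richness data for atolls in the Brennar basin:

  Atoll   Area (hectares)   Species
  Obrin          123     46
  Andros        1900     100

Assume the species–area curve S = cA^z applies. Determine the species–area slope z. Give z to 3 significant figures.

Taking logs: ln S = ln c + z ln A, so z = (ln S₂ − ln S₁)/(ln A₂ − ln A₁).
z = ln(100/46) / ln(1900/123) = ln(2.174) / ln(15.45) = 0.7765 / 2.7374 = 0.2837

0.284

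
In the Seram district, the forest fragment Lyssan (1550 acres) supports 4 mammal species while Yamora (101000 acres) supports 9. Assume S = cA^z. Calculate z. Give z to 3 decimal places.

Taking logs: ln S = ln c + z ln A, so z = (ln S₂ − ln S₁)/(ln A₂ − ln A₁).
z = ln(9/4) / ln(101000/1550) = ln(2.25) / ln(65.16) = 0.8109 / 4.1769 = 0.1941

0.194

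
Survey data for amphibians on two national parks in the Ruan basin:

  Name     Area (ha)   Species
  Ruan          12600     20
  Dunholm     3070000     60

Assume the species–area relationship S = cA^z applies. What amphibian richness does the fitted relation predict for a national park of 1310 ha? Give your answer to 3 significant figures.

z = ln(60/20) / ln(3070000/12600) = 1.0986 / 5.4957 = 0.1999
c = 20 / 12600^0.1999 = 20 / 6.602 = 3.029
S₃ = 3.029 × 1310^0.1999 = 3.029 × 4.199 ≈ 12.72

12.7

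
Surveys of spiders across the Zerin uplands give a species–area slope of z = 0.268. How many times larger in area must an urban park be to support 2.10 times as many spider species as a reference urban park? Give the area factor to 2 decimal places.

(A₂/A₁)^0.268 = 2.1, so A₂/A₁ = 2.1^(1/0.268) = 2.1^3.731
ln(A₂/A₁) = ln 2.1 / 0.268 = 0.7419 / 0.268 = 2.7684
A₂/A₁ = e^2.7684 ≈ 15.93

15.93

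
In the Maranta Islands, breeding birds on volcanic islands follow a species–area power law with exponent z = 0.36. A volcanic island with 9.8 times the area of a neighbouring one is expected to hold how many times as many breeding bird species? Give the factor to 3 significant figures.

S₂/S₁ = (A₂/A₁)^z = 9.8^0.36
ln(S₂/S₁) = 0.36 × ln 9.8 = 0.36 × 2.2824 = 0.8217
S₂/S₁ = e^0.8217 ≈ 2.274

2.27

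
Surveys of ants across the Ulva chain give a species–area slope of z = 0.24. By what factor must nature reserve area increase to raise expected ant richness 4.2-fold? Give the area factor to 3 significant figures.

395

(A₂/A₁)^0.24 = 4.2, so A₂/A₁ = 4.2^(1/0.24) = 4.2^4.167
ln(A₂/A₁) = ln 4.2 / 0.24 = 1.4351 / 0.24 = 5.9795
A₂/A₁ = e^5.9795 ≈ 395.3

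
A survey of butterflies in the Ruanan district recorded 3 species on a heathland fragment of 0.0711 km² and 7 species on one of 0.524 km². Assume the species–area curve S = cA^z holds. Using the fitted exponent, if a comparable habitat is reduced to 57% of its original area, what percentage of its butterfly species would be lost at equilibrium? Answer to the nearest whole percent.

z = ln(7/3) / ln(0.524/0.0711) = 0.8473 / 1.9974 = 0.4242
S_new/S_old = (A_new/A_old)^z = 0.57^0.4242 = exp(0.4242 × -0.5621) = 0.7878
Fraction lost = 1 − 0.7878 = 0.2122

21%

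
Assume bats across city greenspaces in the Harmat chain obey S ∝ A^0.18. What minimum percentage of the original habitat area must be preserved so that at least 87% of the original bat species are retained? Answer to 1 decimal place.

Need (A_new/A_old)^0.18 = 0.87, so A_new/A_old = 0.87^(1/0.18) = 0.87^5.556
ln(A_new/A_old) = ln 0.87 / 0.18 = -0.1393 / 0.18 = -0.7737
A_new/A_old = e^-0.7737 ≈ 0.4613

46.1%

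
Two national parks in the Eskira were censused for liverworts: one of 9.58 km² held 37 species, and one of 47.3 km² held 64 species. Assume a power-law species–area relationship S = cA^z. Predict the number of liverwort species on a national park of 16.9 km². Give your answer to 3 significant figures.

45.0

z = ln(64/37) / ln(47.3/9.58) = 0.5480 / 1.5968 = 0.3432
c = 37 / 9.58^0.3432 = 37 / 2.172 = 17.04
S₃ = 17.04 × 16.9^0.3432 = 17.04 × 2.639 ≈ 44.96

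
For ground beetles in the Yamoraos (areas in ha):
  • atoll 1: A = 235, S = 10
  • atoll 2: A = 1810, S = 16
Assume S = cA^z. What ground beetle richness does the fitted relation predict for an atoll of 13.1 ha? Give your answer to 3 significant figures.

z = ln(16/10) / ln(1810/235) = 0.4700 / 2.0415 = 0.2302
c = 10 / 235^0.2302 = 10 / 3.515 = 2.845
S₃ = 2.845 × 13.1^0.2302 = 2.845 × 1.808 ≈ 5.145

5.14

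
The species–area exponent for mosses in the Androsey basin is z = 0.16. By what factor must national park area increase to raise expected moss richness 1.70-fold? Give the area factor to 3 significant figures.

27.6

(A₂/A₁)^0.16 = 1.7, so A₂/A₁ = 1.7^(1/0.16) = 1.7^6.25
ln(A₂/A₁) = ln 1.7 / 0.16 = 0.5306 / 0.16 = 3.3164
A₂/A₁ = e^3.3164 ≈ 27.56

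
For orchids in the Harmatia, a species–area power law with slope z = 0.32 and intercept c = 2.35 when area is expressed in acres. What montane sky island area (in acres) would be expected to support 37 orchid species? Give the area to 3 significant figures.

5510 acres

37 = 2.35 × A^0.32  ⇒  A^0.32 = 37/2.35 = 15.74
ln A = ln(15.74) / 0.32 = 2.7565 / 0.32 = 8.6141
A = e^8.6141 ≈ 5509 acres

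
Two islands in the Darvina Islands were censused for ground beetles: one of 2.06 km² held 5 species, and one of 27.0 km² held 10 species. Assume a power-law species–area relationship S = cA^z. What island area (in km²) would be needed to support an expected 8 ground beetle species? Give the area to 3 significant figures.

z = ln(10/5) / ln(27/2.06) = 0.6931 / 2.5731 = 0.2694
c = 5 / 2.06^0.2694 = 5 / 1.215 = 4.115
A = (8/4.115)^(1/0.2694) ⇒ ln A = ln(1.944)/0.2694 = 2.4675
A = e^2.4675 ≈ 11.79 km²

11.8 km²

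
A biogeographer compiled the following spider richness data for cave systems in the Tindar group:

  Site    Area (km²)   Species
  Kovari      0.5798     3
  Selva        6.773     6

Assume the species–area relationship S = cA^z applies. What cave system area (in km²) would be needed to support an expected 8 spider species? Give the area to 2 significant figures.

z = ln(6/3) / ln(6.773/0.5798) = 0.6931 / 2.4580 = 0.2820
c = 3 / 0.5798^0.2820 = 3 / 0.8575 = 3.498
A = (8/3.498)^(1/0.2820) ⇒ ln A = ln(2.287)/0.2820 = 2.9331
A = e^2.9331 ≈ 18.79 km²

19 km²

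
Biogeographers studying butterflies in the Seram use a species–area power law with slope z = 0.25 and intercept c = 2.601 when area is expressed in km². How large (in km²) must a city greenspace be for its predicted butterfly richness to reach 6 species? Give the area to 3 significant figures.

6 = 2.601 × A^0.25  ⇒  A^0.25 = 6/2.601 = 2.307
ln A = ln(2.307) / 0.25 = 0.8359 / 0.25 = 3.3435
A = e^3.3435 ≈ 28.32 km²

28.3 km²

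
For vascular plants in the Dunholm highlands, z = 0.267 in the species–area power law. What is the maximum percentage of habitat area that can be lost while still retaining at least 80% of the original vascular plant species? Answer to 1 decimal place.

56.6%

Need (A_new/A_old)^0.267 = 0.8, so A_new/A_old = 0.8^(1/0.267) = 0.8^3.745
ln(A_new/A_old) = ln 0.8 / 0.267 = -0.2231 / 0.267 = -0.8357
A_new/A_old = e^-0.8357 ≈ 0.4336
Fraction that can be lost = 1 − 0.4336 = 0.5664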